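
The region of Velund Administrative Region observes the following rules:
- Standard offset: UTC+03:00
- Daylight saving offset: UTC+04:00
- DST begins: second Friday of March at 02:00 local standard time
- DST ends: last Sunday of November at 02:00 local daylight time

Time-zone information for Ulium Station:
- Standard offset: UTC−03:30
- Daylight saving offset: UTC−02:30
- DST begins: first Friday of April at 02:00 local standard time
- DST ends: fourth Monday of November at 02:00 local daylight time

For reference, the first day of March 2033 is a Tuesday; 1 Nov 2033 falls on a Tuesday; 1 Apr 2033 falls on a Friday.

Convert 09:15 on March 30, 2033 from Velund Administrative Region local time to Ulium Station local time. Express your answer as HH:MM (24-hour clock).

01:45

1 March 2033 is a Tuesday, so the first Friday is March 4 and the second is March 11.
1 November 2033 is a Tuesday, so Sundays fall on 6, 13, 20, 27; the last is November 27.
Daylight saving runs 11 March – 27 November; March 30, 2033 is inside that window, so Velund Administrative Region is at UTC+04:00.
09:15 Velund Administrative Region − 4h = 05:15 UTC.
1 April 2033 is a Friday, so the first Friday is April 1.
1 November 2033 is a Tuesday, so the first Monday is November 7 and the fourth is November 28.
At the standard offset (UTC−03:30), 05:15 UTC − 3h30m = 01:45 Ulium Station standard time.
The standard-time date in Ulium Station, March 30, 2033, does not fall between 1 April and 28 November, so daylight saving is not in effect and Ulium Station is at UTC−03:30.
05:15 UTC − 3h30m = 01:45 Ulium Station.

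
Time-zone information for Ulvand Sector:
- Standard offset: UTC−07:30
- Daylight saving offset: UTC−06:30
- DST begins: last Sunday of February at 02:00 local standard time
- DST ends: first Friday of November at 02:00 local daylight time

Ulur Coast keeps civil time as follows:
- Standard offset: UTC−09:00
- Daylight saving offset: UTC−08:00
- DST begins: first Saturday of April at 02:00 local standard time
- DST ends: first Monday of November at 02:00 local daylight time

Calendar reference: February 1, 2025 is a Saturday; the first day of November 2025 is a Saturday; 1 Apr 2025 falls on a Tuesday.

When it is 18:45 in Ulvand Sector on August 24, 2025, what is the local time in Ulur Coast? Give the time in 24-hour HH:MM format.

1 February 2025 is a Saturday, so Sundays fall on 2, 9, 16, 23; the last is February 23.
1 November 2025 is a Saturday, so the first Friday is November 7.
August 24, 2025 lies within the daylight-saving period (23 February – 7 November), so Ulvand Sector is on daylight time, UTC−06:30.
18:45 Ulvand Sector + 6h30m = 01:15 UTC (rolling into the next day, 25 August 2025).
1 April 2025 is a Tuesday, so the first Saturday is April 5.
1 November 2025 is a Saturday, so the first Monday is November 3.
At the standard offset (UTC−09:00), 01:15 UTC − 9h = 16:15 Ulur Coast standard time (rolling into the previous day, 24 August 2025).
Daylight saving runs 5 April – 3 November; the standard-time date in Ulur Coast, August 24, 2025, is inside that window, so Ulur Coast is at UTC−08:00.
01:15 UTC − 8h = 17:15 Ulur Coast (rolling into the previous day, 24 August 2025).

17:15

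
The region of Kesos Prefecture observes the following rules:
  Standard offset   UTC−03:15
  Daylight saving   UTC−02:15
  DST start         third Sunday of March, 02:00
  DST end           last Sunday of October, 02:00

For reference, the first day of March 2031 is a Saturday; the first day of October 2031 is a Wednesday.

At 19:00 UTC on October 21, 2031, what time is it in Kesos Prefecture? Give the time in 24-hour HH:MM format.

1 March 2031 is a Saturday, so the first Sunday is March 2 and the third is March 16.
1 October 2031 is a Wednesday, so Sundays fall on 5, 12, 19, 26; the last is October 26.
At the standard offset (UTC−03:15), 19:00 UTC − 3h15m = 15:45 Kesos Prefecture standard time.
The standard-time date in Kesos Prefecture, October 21, 2031, lies within the daylight-saving period (16 March – 26 October), so Kesos Prefecture is on daylight time, UTC−02:15.
19:00 UTC − 2h15m = 16:45 local.

16:45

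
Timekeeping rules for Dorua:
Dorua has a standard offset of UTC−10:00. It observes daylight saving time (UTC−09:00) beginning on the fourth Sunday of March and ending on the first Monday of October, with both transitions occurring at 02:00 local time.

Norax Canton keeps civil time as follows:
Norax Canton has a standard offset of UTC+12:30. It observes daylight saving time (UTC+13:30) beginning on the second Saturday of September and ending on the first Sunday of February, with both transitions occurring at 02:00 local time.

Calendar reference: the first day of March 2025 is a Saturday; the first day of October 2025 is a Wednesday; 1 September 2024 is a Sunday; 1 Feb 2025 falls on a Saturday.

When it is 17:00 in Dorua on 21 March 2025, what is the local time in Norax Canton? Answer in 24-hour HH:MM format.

15:30

1 March 2025 is a Saturday, so the first Sunday is March 2 and the fourth is March 23.
1 October 2025 is a Wednesday, so the first Monday is October 6.
21 March 2025 does not fall between 23 March and 6 October, so daylight saving is not in effect and Dorua is at UTC−10:00.
17:00 Dorua + 10h = 03:00 UTC (rolling into the next day, 22 March 2025).
1 September 2024 is a Sunday, so the first Saturday is September 7 and the second is September 14.
1 February 2025 is a Saturday, so the first Sunday is February 2.
At the standard offset (UTC+12:30), 03:00 UTC + 12h30m = 15:30 Norax Canton standard time.
The standard-time date in Norax Canton, 22 March 2025, does not fall between 14 September 2024 and 2 February 2025, so daylight saving is not in effect and Norax Canton is at UTC+12:30.
03:00 UTC + 12h30m = 15:30 Norax Canton.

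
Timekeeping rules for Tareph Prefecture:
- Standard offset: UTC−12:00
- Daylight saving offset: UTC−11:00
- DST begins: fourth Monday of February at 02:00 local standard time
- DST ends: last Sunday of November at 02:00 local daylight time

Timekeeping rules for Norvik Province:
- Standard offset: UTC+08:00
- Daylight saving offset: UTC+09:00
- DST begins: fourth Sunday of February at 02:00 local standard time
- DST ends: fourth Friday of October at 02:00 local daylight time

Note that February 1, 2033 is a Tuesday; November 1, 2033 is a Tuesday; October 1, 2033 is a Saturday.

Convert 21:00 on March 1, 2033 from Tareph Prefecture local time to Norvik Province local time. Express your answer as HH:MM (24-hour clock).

1 February 2033 is a Tuesday, so the first Monday is February 7 and the fourth is February 28.
1 November 2033 is a Tuesday, so Sundays fall on 6, 13, 20, 27; the last is November 27.
March 1, 2033 lies within the daylight-saving period (28 February – 27 November), so Tareph Prefecture is on daylight time, UTC−11:00.
21:00 Tareph Prefecture + 11h = 08:00 UTC (rolling into the next day, 2 March 2033).
1 February 2033 is a Tuesday, so the first Sunday is February 6 and the fourth is February 27.
1 October 2033 is a Saturday, so the first Friday is October 7 and the fourth is October 28.
At the standard offset (UTC+08:00), 08:00 UTC + 8h = 16:00 Norvik Province standard time.
The standard-time date in Norvik Province, March 2, 2033, falls between 27 February and 28 October, so daylight saving is in effect and Norvik Province is at UTC+09:00.
08:00 UTC + 9h = 17:00 Norvik Province.

17:00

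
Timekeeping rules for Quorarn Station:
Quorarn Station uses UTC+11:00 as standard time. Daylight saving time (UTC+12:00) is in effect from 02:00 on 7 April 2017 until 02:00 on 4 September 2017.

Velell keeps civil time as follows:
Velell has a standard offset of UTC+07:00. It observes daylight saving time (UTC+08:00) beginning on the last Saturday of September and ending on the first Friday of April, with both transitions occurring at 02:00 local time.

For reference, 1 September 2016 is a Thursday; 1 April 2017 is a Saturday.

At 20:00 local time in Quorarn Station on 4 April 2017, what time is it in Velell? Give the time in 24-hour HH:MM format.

4 April 2017 does not fall between 7 April and 4 September, so daylight saving is not in effect and Quorarn Station is at UTC+11:00.
20:00 Quorarn Station − 11h = 09:00 UTC.
1 September 2016 is a Thursday, so Saturdays fall on 3, 10, 17, 24; the last is September 24.
1 April 2017 is a Saturday, so the first Friday is April 7.
At the standard offset (UTC+07:00), 09:00 UTC + 7h = 16:00 Velell standard time.
The standard-time date in Velell, 4 April 2017, falls between 24 September 2016 and 7 April 2017, so daylight saving is in effect and Velell is at UTC+08:00.
09:00 UTC + 8h = 17:00 Velell.

17:00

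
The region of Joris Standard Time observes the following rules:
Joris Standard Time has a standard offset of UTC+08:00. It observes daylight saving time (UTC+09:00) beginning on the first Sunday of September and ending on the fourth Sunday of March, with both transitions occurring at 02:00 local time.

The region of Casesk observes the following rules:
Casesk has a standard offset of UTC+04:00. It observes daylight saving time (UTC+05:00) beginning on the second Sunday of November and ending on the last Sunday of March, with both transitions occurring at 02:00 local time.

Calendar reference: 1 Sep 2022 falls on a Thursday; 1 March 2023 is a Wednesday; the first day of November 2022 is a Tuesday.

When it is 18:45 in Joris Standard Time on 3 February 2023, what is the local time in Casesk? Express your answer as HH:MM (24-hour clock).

1 September 2022 is a Thursday, so the first Sunday is September 4.
1 March 2023 is a Wednesday, so the first Sunday is March 5 and the fourth is March 26.
Daylight saving runs 4 September 2022 – 26 March 2023; 3 February 2023 is inside that window, so Joris Standard Time is at UTC+09:00.
18:45 Joris Standard Time − 9h = 09:45 UTC.
1 November 2022 is a Tuesday, so the first Sunday is November 6 and the second is November 13.
1 March 2023 is a Wednesday, so Sundays fall on 5, 12, 19, 26; the last is March 26.
At the standard offset (UTC+04:00), 09:45 UTC + 4h = 13:45 Casesk standard time.
Daylight saving runs 13 November 2022 – 26 March 2023; the standard-time date in Casesk, 3 February 2023, is inside that window, so Casesk is at UTC+05:00.
09:45 UTC + 5h = 14:45 Casesk.

14:45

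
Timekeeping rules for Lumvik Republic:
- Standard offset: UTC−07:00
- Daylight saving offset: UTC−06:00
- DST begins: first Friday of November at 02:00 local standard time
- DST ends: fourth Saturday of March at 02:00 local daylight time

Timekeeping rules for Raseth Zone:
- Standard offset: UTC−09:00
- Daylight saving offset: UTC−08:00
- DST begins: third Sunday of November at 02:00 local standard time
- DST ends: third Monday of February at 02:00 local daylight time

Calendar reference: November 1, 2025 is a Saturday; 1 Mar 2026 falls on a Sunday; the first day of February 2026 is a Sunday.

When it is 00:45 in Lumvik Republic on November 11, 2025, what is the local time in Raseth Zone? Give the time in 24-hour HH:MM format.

21:45

1 November 2025 is a Saturday, so the first Friday is November 7.
1 March 2026 is a Sunday, so the first Saturday is March 7 and the fourth is March 28.
November 11, 2025 falls between 7 November 2025 and 28 March 2026, so daylight saving is in effect and Lumvik Republic is at UTC−06:00.
00:45 Lumvik Republic + 6h = 06:45 UTC.
1 November 2025 is a Saturday, so the first Sunday is November 2 and the third is November 16.
1 February 2026 is a Sunday, so the first Monday is February 2 and the third is February 16.
At the standard offset (UTC−09:00), 06:45 UTC − 9h = 21:45 Raseth Zone standard time (rolling into the previous day, 10 November 2025).
The standard-time date in Raseth Zone, November 10, 2025, is outside the daylight-saving period (16 November 2025 – 16 February 2026), so Raseth Zone is on standard time, UTC−09:00.
06:45 UTC − 9h = 21:45 Raseth Zone (rolling into the previous day, 10 November 2025).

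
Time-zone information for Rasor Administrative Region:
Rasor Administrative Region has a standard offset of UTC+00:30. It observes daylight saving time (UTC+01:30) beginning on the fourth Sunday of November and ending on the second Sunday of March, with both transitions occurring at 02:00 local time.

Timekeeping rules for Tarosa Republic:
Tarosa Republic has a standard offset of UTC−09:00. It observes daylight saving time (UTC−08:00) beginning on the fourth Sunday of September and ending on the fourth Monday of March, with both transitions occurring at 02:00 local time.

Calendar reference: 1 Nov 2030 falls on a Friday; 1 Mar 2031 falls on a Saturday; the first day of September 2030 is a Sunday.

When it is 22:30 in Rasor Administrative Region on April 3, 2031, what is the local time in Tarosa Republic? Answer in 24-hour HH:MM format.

13:00

1 November 2030 is a Friday, so the first Sunday is November 3 and the fourth is November 24.
1 March 2031 is a Saturday, so the first Sunday is March 2 and the second is March 9.
April 3, 2031 does not fall between 24 November 2030 and 9 March 2031, so daylight saving is not in effect and Rasor Administrative Region is at UTC+00:30.
22:30 Rasor Administrative Region − 0h30m = 22:00 UTC.
1 September 2030 is a Sunday, so the first Sunday is September 1 and the fourth is September 22.
1 March 2031 is a Saturday, so the first Monday is March 3 and the fourth is March 24.
At the standard offset (UTC−09:00), 22:00 UTC − 9h = 13:00 Tarosa Republic standard time.
The standard-time date in Tarosa Republic, April 3, 2031, does not fall between 22 September 2030 and 24 March 2031, so daylight saving is not in effect and Tarosa Republic is at UTC−09:00.
22:00 UTC − 9h = 13:00 Tarosa Republic.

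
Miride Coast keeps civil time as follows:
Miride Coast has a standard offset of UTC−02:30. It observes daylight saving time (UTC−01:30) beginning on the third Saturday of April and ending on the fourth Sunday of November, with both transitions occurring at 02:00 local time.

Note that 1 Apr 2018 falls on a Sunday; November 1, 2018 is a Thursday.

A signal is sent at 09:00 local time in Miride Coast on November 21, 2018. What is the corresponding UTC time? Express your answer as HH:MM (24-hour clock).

10:30

1 April 2018 is a Sunday, so the first Saturday is April 7 and the third is April 21.
1 November 2018 is a Thursday, so the first Sunday is November 4 and the fourth is November 25.
Daylight saving runs 21 April – 25 November; November 21, 2018 is inside that window, so Miride Coast is at UTC−01:30.
09:00 local + 1h30m = 10:30 UTC.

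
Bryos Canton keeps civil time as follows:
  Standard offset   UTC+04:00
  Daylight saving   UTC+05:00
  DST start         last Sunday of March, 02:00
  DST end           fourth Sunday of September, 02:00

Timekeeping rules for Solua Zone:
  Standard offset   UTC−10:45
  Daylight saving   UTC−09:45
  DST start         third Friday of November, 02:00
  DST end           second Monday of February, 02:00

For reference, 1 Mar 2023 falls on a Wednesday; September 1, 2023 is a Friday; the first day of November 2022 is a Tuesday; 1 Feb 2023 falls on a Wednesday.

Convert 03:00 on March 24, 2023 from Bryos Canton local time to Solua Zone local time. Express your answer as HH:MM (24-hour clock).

12:15

1 March 2023 is a Wednesday, so Sundays fall on 5, 12, 19, 26; the last is March 26.
1 September 2023 is a Friday, so the first Sunday is September 3 and the fourth is September 24.
March 24, 2023 is outside the daylight-saving period (26 March – 24 September), so Bryos Canton is on standard time, UTC+04:00.
03:00 Bryos Canton − 4h = 23:00 UTC (rolling into the previous day, 23 March 2023).
1 November 2022 is a Tuesday, so the first Friday is November 4 and the third is November 18.
1 February 2023 is a Wednesday, so the first Monday is February 6 and the second is February 13.
At the standard offset (UTC−10:45), 23:00 UTC − 10h45m = 12:15 Solua Zone standard time.
The standard-time date in Solua Zone, March 23, 2023, does not fall between 18 November 2022 and 13 February 2023, so daylight saving is not in effect and Solua Zone is at UTC−10:45.
23:00 UTC − 10h45m = 12:15 Solua Zone.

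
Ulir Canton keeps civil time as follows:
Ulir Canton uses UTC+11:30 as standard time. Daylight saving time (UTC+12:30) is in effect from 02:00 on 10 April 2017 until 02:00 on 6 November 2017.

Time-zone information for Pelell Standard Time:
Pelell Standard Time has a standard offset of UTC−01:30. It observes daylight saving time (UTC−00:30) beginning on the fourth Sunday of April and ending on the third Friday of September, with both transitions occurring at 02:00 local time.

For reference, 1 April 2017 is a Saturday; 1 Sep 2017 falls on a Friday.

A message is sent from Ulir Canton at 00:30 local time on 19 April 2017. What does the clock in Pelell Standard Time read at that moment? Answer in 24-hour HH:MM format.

19 April 2017 lies within the daylight-saving period (10 April – 6 November), so Ulir Canton is on daylight time, UTC+12:30.
00:30 Ulir Canton − 12h30m = 12:00 UTC (rolling into the previous day, 18 April 2017).
1 April 2017 is a Saturday, so the first Sunday is April 2 and the fourth is April 23.
1 September 2017 is a Friday, so the first Friday is September 1 and the third is September 15.
At the standard offset (UTC−01:30), 12:00 UTC − 1h30m = 10:30 Pelell Standard Time standard time.
The standard-time date in Pelell Standard Time, 18 April 2017, does not fall between 23 April and 15 September, so daylight saving is not in effect and Pelell Standard Time is at UTC−01:30.
12:00 UTC − 1h30m = 10:30 Pelell Standard Time.

10:30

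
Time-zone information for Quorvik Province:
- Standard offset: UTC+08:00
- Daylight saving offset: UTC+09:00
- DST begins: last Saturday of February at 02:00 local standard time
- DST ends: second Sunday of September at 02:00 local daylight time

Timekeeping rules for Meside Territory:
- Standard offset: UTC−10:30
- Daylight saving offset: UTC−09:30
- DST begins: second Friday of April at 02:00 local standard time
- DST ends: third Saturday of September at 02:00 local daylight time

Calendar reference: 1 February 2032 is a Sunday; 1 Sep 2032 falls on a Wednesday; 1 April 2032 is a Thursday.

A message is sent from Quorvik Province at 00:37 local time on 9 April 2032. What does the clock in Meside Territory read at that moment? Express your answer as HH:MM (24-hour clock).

1 February 2032 is a Sunday, so Saturdays fall on 7, 14, 21, 28; the last is February 28.
1 September 2032 is a Wednesday, so the first Sunday is September 5 and the second is September 12.
Daylight saving runs 28 February – 12 September; 9 April 2032 is inside that window, so Quorvik Province is at UTC+09:00.
00:37 Quorvik Province − 9h = 15:37 UTC (rolling into the previous day, 8 April 2032).
1 April 2032 is a Thursday, so the first Friday is April 2 and the second is April 9.
1 September 2032 is a Wednesday, so the first Saturday is September 4 and the third is September 18.
At the standard offset (UTC−10:30), 15:37 UTC − 10h30m = 05:07 Meside Territory standard time.
Daylight saving runs 9 April – 18 September; the standard-time date in Meside Territory, 8 April 2032, is outside that window, so Meside Territory is on standard time at UTC−10:30.
15:37 UTC − 10h30m = 05:07 Meside Territory.

05:07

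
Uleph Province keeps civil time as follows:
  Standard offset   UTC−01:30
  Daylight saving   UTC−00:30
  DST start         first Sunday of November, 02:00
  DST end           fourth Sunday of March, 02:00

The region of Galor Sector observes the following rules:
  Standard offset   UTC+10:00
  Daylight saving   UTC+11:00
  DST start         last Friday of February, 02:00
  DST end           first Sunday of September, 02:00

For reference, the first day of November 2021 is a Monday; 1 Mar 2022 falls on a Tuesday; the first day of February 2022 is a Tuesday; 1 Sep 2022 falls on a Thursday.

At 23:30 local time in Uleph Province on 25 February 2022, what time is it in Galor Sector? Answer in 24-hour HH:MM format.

1 November 2021 is a Monday, so the first Sunday is November 7.
1 March 2022 is a Tuesday, so the first Sunday is March 6 and the fourth is March 27.
Daylight saving runs 7 November 2021 – 27 March 2022; 25 February 2022 is inside that window, so Uleph Province is at UTC−00:30.
23:30 Uleph Province + 0h30m = 00:00 UTC (rolling into the next day, 26 February 2022).
1 February 2022 is a Tuesday, so Fridays fall on 4, 11, 18, 25; the last is February 25.
1 September 2022 is a Thursday, so the first Sunday is September 4.
At the standard offset (UTC+10:00), 00:00 UTC + 10h = 10:00 Galor Sector standard time.
Daylight saving runs 25 February – 4 September; the standard-time date in Galor Sector, 26 February 2022, is inside that window, so Galor Sector is at UTC+11:00.
00:00 UTC + 11h = 11:00 Galor Sector.

11:00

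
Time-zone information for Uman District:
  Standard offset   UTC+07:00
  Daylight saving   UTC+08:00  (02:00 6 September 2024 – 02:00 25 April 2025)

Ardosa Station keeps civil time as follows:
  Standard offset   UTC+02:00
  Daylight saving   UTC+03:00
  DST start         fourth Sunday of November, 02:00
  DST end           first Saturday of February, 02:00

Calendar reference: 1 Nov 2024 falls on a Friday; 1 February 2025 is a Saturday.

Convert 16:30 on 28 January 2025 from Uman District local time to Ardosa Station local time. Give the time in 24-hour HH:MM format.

11:30

28 January 2025 lies within the daylight-saving period (6 September 2024 – 25 April 2025), so Uman District is on daylight time, UTC+08:00.
16:30 Uman District − 8h = 08:30 UTC.
1 November 2024 is a Friday, so the first Sunday is November 3 and the fourth is November 24.
1 February 2025 is a Saturday, so the first Saturday is February 1.
At the standard offset (UTC+02:00), 08:30 UTC + 2h = 10:30 Ardosa Station standard time.
The standard-time date in Ardosa Station, 28 January 2025, falls between 24 November 2024 and 1 February 2025, so daylight saving is in effect and Ardosa Station is at UTC+03:00.
08:30 UTC + 3h = 11:30 Ardosa Station.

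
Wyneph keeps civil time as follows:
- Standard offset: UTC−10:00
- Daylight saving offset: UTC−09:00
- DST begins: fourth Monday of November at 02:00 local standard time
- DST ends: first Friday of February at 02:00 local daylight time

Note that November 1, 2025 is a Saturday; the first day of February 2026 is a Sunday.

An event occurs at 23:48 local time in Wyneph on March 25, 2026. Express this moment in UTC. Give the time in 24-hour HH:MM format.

09:48

1 November 2025 is a Saturday, so the first Monday is November 3 and the fourth is November 24.
1 February 2026 is a Sunday, so the first Friday is February 6.
March 25, 2026 is outside the daylight-saving period (24 November 2025 – 6 February 2026), so Wyneph is on standard time, UTC−10:00.
23:48 local + 10h = 09:48 UTC (rolling into the next day, 26 March 2026).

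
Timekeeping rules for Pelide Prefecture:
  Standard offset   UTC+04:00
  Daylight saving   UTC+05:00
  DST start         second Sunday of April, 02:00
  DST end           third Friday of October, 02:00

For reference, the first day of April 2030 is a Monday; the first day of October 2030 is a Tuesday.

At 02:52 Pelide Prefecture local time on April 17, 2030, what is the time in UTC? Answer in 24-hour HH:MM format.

21:52

1 April 2030 is a Monday, so the first Sunday is April 7 and the second is April 14.
1 October 2030 is a Tuesday, so the first Friday is October 4 and the third is October 18.
April 17, 2030 lies within the daylight-saving period (14 April – 18 October), so Pelide Prefecture is on daylight time, UTC+05:00.
02:52 local − 5h = 21:52 UTC (rolling into the previous day, 16 April 2030).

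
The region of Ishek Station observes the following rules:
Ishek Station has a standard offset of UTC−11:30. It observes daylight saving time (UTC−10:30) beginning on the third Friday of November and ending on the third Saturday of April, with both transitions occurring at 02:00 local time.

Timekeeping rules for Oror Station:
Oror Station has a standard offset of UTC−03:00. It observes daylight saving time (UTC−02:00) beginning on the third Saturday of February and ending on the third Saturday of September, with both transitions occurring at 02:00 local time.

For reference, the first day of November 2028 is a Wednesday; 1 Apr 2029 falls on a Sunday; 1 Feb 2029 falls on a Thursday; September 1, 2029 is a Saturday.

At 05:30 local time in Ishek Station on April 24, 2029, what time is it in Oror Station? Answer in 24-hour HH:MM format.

1 November 2028 is a Wednesday, so the first Friday is November 3 and the third is November 17.
1 April 2029 is a Sunday, so the first Saturday is April 7 and the third is April 21.
April 24, 2029 is outside the daylight-saving period (17 November 2028 – 21 April 2029), so Ishek Station is on standard time, UTC−11:30.
05:30 Ishek Station + 11h30m = 17:00 UTC.
1 February 2029 is a Thursday, so the first Saturday is February 3 and the third is February 17.
1 September 2029 is a Saturday, so the first Saturday is September 1 and the third is September 15.
At the standard offset (UTC−03:00), 17:00 UTC − 3h = 14:00 Oror Station standard time.
The standard-time date in Oror Station, April 24, 2029, falls between 17 February and 15 September, so daylight saving is in effect and Oror Station is at UTC−02:00.
17:00 UTC − 2h = 15:00 Oror Station.

15:00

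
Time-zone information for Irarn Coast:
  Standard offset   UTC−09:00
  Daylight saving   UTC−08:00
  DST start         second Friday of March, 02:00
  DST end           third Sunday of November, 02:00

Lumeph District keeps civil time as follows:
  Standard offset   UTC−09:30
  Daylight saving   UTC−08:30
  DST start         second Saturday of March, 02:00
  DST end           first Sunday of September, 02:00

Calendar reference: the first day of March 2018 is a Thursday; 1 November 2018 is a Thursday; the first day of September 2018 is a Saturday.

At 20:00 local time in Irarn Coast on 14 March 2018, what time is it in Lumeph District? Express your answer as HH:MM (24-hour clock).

1 March 2018 is a Thursday, so the first Friday is March 2 and the second is March 9.
1 November 2018 is a Thursday, so the first Sunday is November 4 and the third is November 18.
14 March 2018 lies within the daylight-saving period (9 March – 18 November), so Irarn Coast is on daylight time, UTC−08:00.
20:00 Irarn Coast + 8h = 04:00 UTC (rolling into the next day, 15 March 2018).
1 March 2018 is a Thursday, so the first Saturday is March 3 and the second is March 10.
1 September 2018 is a Saturday, so the first Sunday is September 2.
At the standard offset (UTC−09:30), 04:00 UTC − 9h30m = 18:30 Lumeph District standard time (rolling into the previous day, 14 March 2018).
The standard-time date in Lumeph District, 14 March 2018, lies within the daylight-saving period (10 March – 2 September), so Lumeph District is on daylight time, UTC−08:30.
04:00 UTC − 8h30m = 19:30 Lumeph District (rolling into the previous day, 14 March 2018).

19:30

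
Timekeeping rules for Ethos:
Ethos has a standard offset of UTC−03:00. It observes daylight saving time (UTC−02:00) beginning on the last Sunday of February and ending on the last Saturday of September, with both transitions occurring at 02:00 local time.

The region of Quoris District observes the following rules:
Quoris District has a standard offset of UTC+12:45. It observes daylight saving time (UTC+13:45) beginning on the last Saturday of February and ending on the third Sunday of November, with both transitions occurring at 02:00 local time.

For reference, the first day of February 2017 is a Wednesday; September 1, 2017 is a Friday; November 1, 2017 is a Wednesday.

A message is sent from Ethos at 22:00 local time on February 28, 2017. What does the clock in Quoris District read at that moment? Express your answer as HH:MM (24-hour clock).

1 February 2017 is a Wednesday, so Sundays fall on 5, 12, 19, 26; the last is February 26.
1 September 2017 is a Friday, so Saturdays fall on 2, 9, 16, 23, 30; the last is September 30.
Daylight saving runs 26 February – 30 September; February 28, 2017 is inside that window, so Ethos is at UTC−02:00.
22:00 Ethos + 2h = 00:00 UTC (rolling into the next day, 1 March 2017).
1 February 2017 is a Wednesday, so Saturdays fall on 4, 11, 18, 25; the last is February 25.
1 November 2017 is a Wednesday, so the first Sunday is November 5 and the third is November 19.
At the standard offset (UTC+12:45), 00:00 UTC + 12h45m = 12:45 Quoris District standard time.
The standard-time date in Quoris District, March 1, 2017, falls between 25 February and 19 November, so daylight saving is in effect and Quoris District is at UTC+13:45.
00:00 UTC + 13h45m = 13:45 Quoris District.

13:45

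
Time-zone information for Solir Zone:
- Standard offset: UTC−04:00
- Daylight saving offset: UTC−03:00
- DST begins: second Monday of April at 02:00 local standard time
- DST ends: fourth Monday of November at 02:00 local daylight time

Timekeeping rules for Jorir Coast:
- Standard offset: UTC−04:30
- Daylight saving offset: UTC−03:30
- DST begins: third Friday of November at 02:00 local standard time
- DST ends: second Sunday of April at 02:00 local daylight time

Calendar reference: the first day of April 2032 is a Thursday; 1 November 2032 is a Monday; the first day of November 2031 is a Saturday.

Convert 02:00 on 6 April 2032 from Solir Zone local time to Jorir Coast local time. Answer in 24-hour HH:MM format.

1 April 2032 is a Thursday, so the first Monday is April 5 and the second is April 12.
1 November 2032 is a Monday, so the first Monday is November 1 and the fourth is November 22.
Daylight saving runs 12 April – 22 November; 6 April 2032 is outside that window, so Solir Zone is on standard time at UTC−04:00.
02:00 Solir Zone + 4h = 06:00 UTC.
1 November 2031 is a Saturday, so the first Friday is November 7 and the third is November 21.
1 April 2032 is a Thursday, so the first Sunday is April 4 and the second is April 11.
At the standard offset (UTC−04:30), 06:00 UTC − 4h30m = 01:30 Jorir Coast standard time.
The standard-time date in Jorir Coast, 6 April 2032, falls between 21 November 2031 and 11 April 2032, so daylight saving is in effect and Jorir Coast is at UTC−03:30.
06:00 UTC − 3h30m = 02:30 Jorir Coast.

02:30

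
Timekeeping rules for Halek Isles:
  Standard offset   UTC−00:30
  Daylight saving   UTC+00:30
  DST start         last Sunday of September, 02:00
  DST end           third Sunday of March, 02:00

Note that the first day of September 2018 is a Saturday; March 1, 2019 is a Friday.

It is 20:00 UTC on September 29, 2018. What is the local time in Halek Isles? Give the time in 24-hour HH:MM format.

1 September 2018 is a Saturday, so Sundays fall on 2, 9, 16, 23, 30; the last is September 30.
1 March 2019 is a Friday, so the first Sunday is March 3 and the third is March 17.
At the standard offset (UTC−00:30), 20:00 UTC − 0h30m = 19:30 Halek Isles standard time.
Daylight saving runs 30 September 2018 – 17 March 2019; the standard-time date in Halek Isles, September 29, 2018, is outside that window, so Halek Isles is on standard time at UTC−00:30.
20:00 UTC − 0h30m = 19:30 local.

19:30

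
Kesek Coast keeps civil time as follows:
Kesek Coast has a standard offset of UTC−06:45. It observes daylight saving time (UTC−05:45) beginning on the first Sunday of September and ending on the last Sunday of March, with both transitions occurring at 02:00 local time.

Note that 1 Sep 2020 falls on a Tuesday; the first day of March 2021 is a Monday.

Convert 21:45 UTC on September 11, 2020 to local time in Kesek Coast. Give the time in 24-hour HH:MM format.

1 September 2020 is a Tuesday, so the first Sunday is September 6.
1 March 2021 is a Monday, so Sundays fall on 7, 14, 21, 28; the last is March 28.
At the standard offset (UTC−06:45), 21:45 UTC − 6h45m = 15:00 Kesek Coast standard time.
The standard-time date in Kesek Coast, September 11, 2020, falls between 6 September 2020 and 28 March 2021, so daylight saving is in effect and Kesek Coast is at UTC−05:45.
21:45 UTC − 5h45m = 16:00 local.

16:00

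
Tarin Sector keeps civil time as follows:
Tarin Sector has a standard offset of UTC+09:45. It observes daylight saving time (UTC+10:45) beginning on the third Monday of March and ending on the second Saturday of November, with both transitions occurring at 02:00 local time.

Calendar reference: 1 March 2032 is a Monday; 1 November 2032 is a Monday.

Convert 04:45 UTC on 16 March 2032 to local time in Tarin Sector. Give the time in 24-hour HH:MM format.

1 March 2032 is a Monday, so the first Monday is March 1 and the third is March 15.
1 November 2032 is a Monday, so the first Saturday is November 6 and the second is November 13.
At the standard offset (UTC+09:45), 04:45 UTC + 9h45m = 14:30 Tarin Sector standard time.
The standard-time date in Tarin Sector, 16 March 2032, lies within the daylight-saving period (15 March – 13 November), so Tarin Sector is on daylight time, UTC+10:45.
04:45 UTC + 10h45m = 15:30 local.

15:30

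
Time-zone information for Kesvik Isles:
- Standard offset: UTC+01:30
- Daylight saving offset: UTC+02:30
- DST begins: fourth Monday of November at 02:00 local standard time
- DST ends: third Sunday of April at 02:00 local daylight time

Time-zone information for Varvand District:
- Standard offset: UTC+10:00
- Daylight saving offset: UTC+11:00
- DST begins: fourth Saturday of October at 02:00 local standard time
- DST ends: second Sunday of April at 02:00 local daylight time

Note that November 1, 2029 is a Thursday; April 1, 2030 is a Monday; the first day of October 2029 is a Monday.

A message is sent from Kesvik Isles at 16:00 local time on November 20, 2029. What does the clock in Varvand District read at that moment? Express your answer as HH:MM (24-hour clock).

1 November 2029 is a Thursday, so the first Monday is November 5 and the fourth is November 26.
1 April 2030 is a Monday, so the first Sunday is April 7 and the third is April 21.
Daylight saving runs 26 November 2029 – 21 April 2030; November 20, 2029 is outside that window, so Kesvik Isles is on standard time at UTC+01:30.
16:00 Kesvik Isles − 1h30m = 14:30 UTC.
1 October 2029 is a Monday, so the first Saturday is October 6 and the fourth is October 27.
1 April 2030 is a Monday, so the first Sunday is April 7 and the second is April 14.
At the standard offset (UTC+10:00), 14:30 UTC + 10h = 00:30 Varvand District standard time (rolling into the next day, 21 November 2029).
Daylight saving runs 27 October 2029 – 14 April 2030; the standard-time date in Varvand District, November 21, 2029, is inside that window, so Varvand District is at UTC+11:00.
14:30 UTC + 11h = 01:30 Varvand District (rolling into the next day, 21 November 2029).

01:30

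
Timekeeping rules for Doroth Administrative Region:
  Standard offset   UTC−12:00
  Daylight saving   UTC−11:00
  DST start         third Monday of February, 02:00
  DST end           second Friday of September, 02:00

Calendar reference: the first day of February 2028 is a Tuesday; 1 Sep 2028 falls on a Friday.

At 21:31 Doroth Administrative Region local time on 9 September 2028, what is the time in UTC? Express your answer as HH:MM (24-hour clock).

1 February 2028 is a Tuesday, so the first Monday is February 7 and the third is February 21.
1 September 2028 is a Friday, so the first Friday is September 1 and the second is September 8.
9 September 2028 does not fall between 21 February and 8 September, so daylight saving is not in effect and Doroth Administrative Region is at UTC−12:00.
21:31 local + 12h = 09:31 UTC (rolling into the next day, 10 September 2028).

09:31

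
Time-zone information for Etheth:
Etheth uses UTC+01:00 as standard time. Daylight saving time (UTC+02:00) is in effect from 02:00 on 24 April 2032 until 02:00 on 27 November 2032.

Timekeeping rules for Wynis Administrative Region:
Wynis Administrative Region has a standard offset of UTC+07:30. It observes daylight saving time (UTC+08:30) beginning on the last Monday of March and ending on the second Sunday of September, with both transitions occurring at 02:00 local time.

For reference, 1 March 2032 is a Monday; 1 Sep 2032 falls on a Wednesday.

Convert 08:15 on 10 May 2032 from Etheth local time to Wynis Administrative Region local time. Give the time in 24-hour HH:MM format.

14:45

10 May 2032 falls between 24 April and 27 November, so daylight saving is in effect and Etheth is at UTC+02:00.
08:15 Etheth − 2h = 06:15 UTC.
1 March 2032 is a Monday, so Mondays fall on 1, 8, 15, 22, 29; the last is March 29.
1 September 2032 is a Wednesday, so the first Sunday is September 5 and the second is September 12.
At the standard offset (UTC+07:30), 06:15 UTC + 7h30m = 13:45 Wynis Administrative Region standard time.
The standard-time date in Wynis Administrative Region, 10 May 2032, lies within the daylight-saving period (29 March – 12 September), so Wynis Administrative Region is on daylight time, UTC+08:30.
06:15 UTC + 8h30m = 14:45 Wynis Administrative Region.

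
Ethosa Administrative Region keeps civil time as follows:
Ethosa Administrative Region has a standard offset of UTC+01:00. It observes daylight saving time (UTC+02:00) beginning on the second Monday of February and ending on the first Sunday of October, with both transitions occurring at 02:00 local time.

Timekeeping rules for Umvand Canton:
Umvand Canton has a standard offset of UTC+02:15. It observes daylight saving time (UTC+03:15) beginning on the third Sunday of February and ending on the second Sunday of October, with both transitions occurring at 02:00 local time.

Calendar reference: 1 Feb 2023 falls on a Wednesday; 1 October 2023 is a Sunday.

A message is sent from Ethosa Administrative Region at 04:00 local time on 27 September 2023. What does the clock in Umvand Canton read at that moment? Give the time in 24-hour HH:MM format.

05:15

1 February 2023 is a Wednesday, so the first Monday is February 6 and the second is February 13.
1 October 2023 is a Sunday, so the first Sunday is October 1.
27 September 2023 lies within the daylight-saving period (13 February – 1 October), so Ethosa Administrative Region is on daylight time, UTC+02:00.
04:00 Ethosa Administrative Region − 2h = 02:00 UTC.
1 February 2023 is a Wednesday, so the first Sunday is February 5 and the third is February 19.
1 October 2023 is a Sunday, so the first Sunday is October 1 and the second is October 8.
At the standard offset (UTC+02:15), 02:00 UTC + 2h15m = 04:15 Umvand Canton standard time.
Daylight saving runs 19 February – 8 October; the standard-time date in Umvand Canton, 27 September 2023, is inside that window, so Umvand Canton is at UTC+03:15.
02:00 UTC + 3h15m = 05:15 Umvand Canton.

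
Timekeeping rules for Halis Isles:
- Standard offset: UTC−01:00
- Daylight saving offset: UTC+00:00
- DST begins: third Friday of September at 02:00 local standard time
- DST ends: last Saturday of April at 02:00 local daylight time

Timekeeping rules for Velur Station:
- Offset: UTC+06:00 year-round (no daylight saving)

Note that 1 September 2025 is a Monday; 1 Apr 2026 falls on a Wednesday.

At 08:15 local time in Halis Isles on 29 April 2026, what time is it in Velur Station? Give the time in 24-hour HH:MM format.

15:15

1 September 2025 is a Monday, so the first Friday is September 5 and the third is September 19.
1 April 2026 is a Wednesday, so Saturdays fall on 4, 11, 18, 25; the last is April 25.
29 April 2026 does not fall between 19 September 2025 and 25 April 2026, so daylight saving is not in effect and Halis Isles is at UTC−01:00.
08:15 Halis Isles + 1h = 09:15 UTC.
Velur Station has no daylight saving, so its offset is UTC+06:00 year-round.
09:15 UTC + 6h = 15:15 Velur Station.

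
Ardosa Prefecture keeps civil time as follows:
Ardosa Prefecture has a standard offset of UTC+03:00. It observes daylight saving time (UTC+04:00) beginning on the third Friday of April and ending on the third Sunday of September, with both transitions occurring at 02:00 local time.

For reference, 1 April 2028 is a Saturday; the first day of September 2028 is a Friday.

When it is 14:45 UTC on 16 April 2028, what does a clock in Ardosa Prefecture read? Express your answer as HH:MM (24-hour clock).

17:45

1 April 2028 is a Saturday, so the first Friday is April 7 and the third is April 21.
1 September 2028 is a Friday, so the first Sunday is September 3 and the third is September 17.
At the standard offset (UTC+03:00), 14:45 UTC + 3h = 17:45 Ardosa Prefecture standard time.
The standard-time date in Ardosa Prefecture, 16 April 2028, does not fall between 21 April and 17 September, so daylight saving is not in effect and Ardosa Prefecture is at UTC+03:00.
14:45 UTC + 3h = 17:45 local.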